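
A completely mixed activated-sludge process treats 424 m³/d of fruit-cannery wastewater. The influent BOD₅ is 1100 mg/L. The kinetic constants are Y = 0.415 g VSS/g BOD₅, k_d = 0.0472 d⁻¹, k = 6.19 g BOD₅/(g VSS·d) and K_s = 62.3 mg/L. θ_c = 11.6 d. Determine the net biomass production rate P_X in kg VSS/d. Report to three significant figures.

P_X ≈ 125 kg VSS/d

Effluent substrate depends only on kinetics and SRT: S = K_s(1 + k_d θ_c) / [θ_c(Yk − k_d) − 1] = 62.3 × (1 + 0.0472 × 11.6) / [11.6 × (0.415 × 6.19 − 0.0472) − 1] = 96.41 / 28.25 = 3.413 mg/L.
Observed yield with endogenous decay: Y_obs = Y / (1 + k_d·θ_c) = 0.415 / (1 + 0.0472 × 11.6) = 0.415 / 1.548 = 0.2682 g VSS/g BOD₅.
Mass of BOD₅ removed per day: Q(S₀ − S) = 424 × 1097 g/m³ = 465.0 kg/d.
P_X = Y_obs · Q(S₀ − S) = 0.2682 × 465.0 = 124.7 kg VSS/d.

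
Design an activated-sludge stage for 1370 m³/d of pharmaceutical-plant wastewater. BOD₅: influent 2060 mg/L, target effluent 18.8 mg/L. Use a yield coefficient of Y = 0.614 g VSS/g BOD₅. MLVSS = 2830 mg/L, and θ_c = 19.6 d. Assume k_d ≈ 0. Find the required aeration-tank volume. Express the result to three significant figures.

V·X = Y·Q·ΔS·θ_c gives V = 0.614 × 1370 × (2060 − 18.8) × 19.6 / 2830 = 11892 m³.

V ≈ 11900 m³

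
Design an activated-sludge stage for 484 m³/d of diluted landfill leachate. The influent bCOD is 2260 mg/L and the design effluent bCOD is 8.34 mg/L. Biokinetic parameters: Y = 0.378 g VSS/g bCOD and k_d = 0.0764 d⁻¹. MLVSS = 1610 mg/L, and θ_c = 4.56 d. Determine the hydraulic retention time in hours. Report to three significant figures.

τ ≈ 42.9 h

From the SRT design equation V = Y Q (S₀−S) θ_c / [X (1 + k_d θ_c)] = 0.378 × 484 × (2260 − 8.34) × 4.56 / [1610 × (1 + 0.0764 × 4.56)] = 1.88×10^6 / 2171 = 865.3 m³.
τ = V/Q = 865.3/484 = 1.788 d, or 42.91 h.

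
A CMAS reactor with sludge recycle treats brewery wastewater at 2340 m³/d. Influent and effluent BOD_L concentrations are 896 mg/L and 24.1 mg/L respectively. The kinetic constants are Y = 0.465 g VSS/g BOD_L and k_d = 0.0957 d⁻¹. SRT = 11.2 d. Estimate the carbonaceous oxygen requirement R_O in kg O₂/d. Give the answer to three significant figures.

R_O ≈ 1390 kg O₂/d

Y_obs = Y / (1 + k_d θ_c) = 0.465 / (1 + 0.0957 × 11.2) = 0.465 / 2.072 = 0.2244.
Q·(S₀ − S) = 2340 × (896 − 24.1) × 10⁻³ = 2040 kg/d removed.
Net sludge production P_X = 0.2244 × 2040 = 457.9 kg VSS/d.
Carbonaceous O₂ demand = substrate oxidised − cell-mass equivalent = 2040 − 1.42 × 457.9 = 1390 kg O₂/d.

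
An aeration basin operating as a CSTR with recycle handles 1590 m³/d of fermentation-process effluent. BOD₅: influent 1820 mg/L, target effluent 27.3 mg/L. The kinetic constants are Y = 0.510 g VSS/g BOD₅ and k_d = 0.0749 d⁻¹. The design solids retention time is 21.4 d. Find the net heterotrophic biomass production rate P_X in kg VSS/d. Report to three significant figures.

Y_obs = Y / (1 + k_d θ_c) = 0.510 / (1 + 0.0749 × 21.4) = 0.510 / 2.603 = 0.1959.
Substrate removed = Q·(S₀ − S) = 1590 m³/d × (1820 − 27.3) g/m³ = 2.85×10^6 g/d = 2850 kg/d.
P_X = Y_obs · Q(S₀ − S) = 0.1959 × 2850 = 558.5 kg VSS/d.

P_X ≈ 559 kg VSS/d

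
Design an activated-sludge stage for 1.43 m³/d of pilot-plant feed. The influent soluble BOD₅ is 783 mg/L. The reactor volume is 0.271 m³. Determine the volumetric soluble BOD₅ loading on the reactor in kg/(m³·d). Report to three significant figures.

Volumetric loading L_v = Q·S₀ / V = 1.43 × 783 g/m³ / 0.2710 m³ = 4132 g/(m³·d) = 4.132 kg soluble BOD₅/(m³·d).

L_v ≈ 4.13 kg soluble BOD₅/(m³·d)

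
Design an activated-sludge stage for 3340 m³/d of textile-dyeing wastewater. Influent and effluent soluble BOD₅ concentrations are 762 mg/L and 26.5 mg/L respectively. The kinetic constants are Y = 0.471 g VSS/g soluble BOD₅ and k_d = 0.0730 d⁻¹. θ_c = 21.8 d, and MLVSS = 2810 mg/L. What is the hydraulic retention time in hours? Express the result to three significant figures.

τ ≈ 24.9 h

Rearranging the biomass balance for a CMAS with decay, V = Y·Q·ΔS·θ_c / [X·(1+k_d θ_c)] = 0.471 × 3340 × (762 − 26.5) × 21.8 / [2810 × (1 + 0.0730 × 21.8)] = 2.52×10^7 / 7282 = 3464 m³.
HRT = V/Q = 3464 m³ / 3340 m³·d⁻¹ = 1.037 d × 24 = 24.89 h.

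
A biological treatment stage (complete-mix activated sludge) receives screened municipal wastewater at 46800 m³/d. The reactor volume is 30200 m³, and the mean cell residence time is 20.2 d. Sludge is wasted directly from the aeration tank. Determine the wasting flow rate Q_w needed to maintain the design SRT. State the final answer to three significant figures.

With mixed-liquor wasting, θ_c = V/Q_w, so Q_w = V/θ_c = 30200/20.2 = 1495 m³/d.

Q_w ≈ 1500 m³/d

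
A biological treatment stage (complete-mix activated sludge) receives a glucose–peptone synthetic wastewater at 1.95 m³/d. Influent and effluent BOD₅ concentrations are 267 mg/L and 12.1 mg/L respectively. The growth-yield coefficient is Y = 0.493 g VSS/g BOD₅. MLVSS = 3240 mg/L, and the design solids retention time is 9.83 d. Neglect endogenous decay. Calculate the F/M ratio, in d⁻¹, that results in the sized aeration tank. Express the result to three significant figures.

F/M ≈ 0.216 d⁻¹

Biomass mass balance (decay neglected): V·X = Y·Q·(S₀ − S)·θ_c, so V = 0.493 × 1.95 × (267 − 12.1) × 9.83 / 3240 = 0.7435 m³.
F/M = Q·S₀ / (V·X) = 1.95 × 267 / (0.7435 × 3240) = 0.2161 g BOD₅·(g VSS·d)⁻¹.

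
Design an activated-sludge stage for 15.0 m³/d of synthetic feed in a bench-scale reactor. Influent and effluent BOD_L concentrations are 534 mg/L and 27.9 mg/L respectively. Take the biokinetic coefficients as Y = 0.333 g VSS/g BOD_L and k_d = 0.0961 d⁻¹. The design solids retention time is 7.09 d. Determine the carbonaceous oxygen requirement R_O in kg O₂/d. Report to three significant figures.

R_O ≈ 5.46 kg O₂/d

Observed yield with endogenous decay: Y_obs = Y / (1 + k_d·θ_c) = 0.333 / (1 + 0.0961 × 7.09) = 0.333 / 1.681 = 0.1981 g VSS/g BOD_L.
Substrate removed = Q·(S₀ − S) = 15.0 m³/d × (534 − 27.9) g/m³ = 7.59×10^3 g/d = 7.591 kg/d.
P_X = Y_obs·Q·(S₀ − S) = 0.1981 × 7.591 = 1.504 kg VSS/d.
R_O = Q·ΔS − 1.42 P_X = 7.591 − 2.135 = 5.456 kg O₂/d.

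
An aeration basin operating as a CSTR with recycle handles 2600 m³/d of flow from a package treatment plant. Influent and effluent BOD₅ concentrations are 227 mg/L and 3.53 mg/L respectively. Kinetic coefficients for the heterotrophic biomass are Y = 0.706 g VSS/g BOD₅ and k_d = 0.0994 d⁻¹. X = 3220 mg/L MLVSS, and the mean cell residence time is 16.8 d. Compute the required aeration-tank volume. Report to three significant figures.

V ≈ 802 m³

Rearranging the biomass balance for a CMAS with decay, V = Y·Q·ΔS·θ_c / [X·(1+k_d θ_c)] = 0.706 × 2600 × (227 − 3.53) × 16.8 / [3220 × (1 + 0.0994 × 16.8)] = 6.89×10^6 / 8597 = 801.6 m³.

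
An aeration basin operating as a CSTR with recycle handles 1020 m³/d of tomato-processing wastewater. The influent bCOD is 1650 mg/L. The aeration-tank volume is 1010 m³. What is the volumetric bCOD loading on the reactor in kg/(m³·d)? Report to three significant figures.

L_v = Q S₀ / V = 1020 × 1650 × 10⁻³ / 1010 = 1.666 kg/(m³·d).

L_v ≈ 1.67 kg bCOD/(m³·d)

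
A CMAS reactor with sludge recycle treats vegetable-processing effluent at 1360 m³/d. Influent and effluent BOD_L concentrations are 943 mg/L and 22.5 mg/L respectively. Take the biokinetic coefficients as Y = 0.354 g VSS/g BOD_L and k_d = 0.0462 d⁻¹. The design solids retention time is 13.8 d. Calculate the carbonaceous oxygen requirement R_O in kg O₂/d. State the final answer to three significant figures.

R_O ≈ 868 kg O₂/d

Correct the yield for decay: Y_obs = Y/(1 + k_d θ_c) = 0.354 / (1 + 0.0462 × 13.8) = 0.354 / 1.638 = 0.2162.
Q·(S₀ − S) = 1360 × (943 − 22.5) × 10⁻³ = 1252 kg/d removed.
P_X = Y_obs·Q·(S₀ − S) = 0.2162 × 1252 = 270.6 kg VSS/d.
Carbonaceous O₂ demand = substrate oxidised − cell-mass equivalent = 1252 − 1.42 × 270.6 = 867.6 kg O₂/d.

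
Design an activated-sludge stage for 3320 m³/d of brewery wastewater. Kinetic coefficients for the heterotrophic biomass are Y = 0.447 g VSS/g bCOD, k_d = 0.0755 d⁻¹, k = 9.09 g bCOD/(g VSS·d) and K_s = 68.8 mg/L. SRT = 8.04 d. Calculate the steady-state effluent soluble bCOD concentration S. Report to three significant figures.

Effluent substrate depends only on kinetics and SRT: S = K_s(1 + k_d θ_c) / [θ_c(Yk − k_d) − 1] = 68.8 × (1 + 0.0755 × 8.04) / [8.04 × (0.447 × 9.09 − 0.0755) − 1] = 110.6 / 31.06 = 3.560 mg/L.

S ≈ 3.56 mg/L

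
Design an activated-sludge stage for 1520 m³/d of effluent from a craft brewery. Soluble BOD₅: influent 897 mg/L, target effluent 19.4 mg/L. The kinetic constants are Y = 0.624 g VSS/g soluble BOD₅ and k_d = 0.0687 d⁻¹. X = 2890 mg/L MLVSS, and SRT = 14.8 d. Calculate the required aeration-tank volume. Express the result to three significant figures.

V ≈ 2110 m³

Rearranging the biomass balance for a CMAS with decay, V = Y·Q·ΔS·θ_c / [X·(1+k_d θ_c)] = 0.624 × 1520 × (897 − 19.4) × 14.8 / [2890 × (1 + 0.0687 × 14.8)] = 1.23×10^7 / 5828 = 2114 m³.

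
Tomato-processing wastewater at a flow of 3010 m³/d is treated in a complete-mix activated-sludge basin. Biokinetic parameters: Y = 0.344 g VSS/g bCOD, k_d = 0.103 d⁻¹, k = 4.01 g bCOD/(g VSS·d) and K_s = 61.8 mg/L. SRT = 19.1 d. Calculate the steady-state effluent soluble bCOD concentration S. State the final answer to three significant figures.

For a completely mixed reactor with recycle the Lawrence–McCarty relation gives S = K_s·(1 + k_d·θ_c) / [θ_c·(Y·k − k_d) − 1] = 61.8 × (1 + 0.103 × 19.1) / [19.1 × (0.344 × 4.01 − 0.103) − 1] = 183.4 / 23.38 = 7.843 mg/L.

S ≈ 7.84 mg/L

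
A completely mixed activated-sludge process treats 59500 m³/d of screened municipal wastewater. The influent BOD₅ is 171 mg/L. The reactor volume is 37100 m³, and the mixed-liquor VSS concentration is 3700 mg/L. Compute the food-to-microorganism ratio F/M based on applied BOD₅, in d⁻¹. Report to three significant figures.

F/M ≈ 0.0741 d⁻¹

F/M = Q·S₀ / (V·X) = 59500 × 171 / (37100 × 3700) = 0.07412 g BOD₅·(g VSS·d)⁻¹.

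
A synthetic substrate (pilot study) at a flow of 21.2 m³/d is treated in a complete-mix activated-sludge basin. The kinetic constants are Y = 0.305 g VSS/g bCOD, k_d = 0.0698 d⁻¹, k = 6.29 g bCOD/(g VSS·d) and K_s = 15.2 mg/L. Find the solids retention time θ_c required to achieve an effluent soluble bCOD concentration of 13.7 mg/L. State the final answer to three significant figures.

θ_c ≈ 1.19 d

From 1/θ_c = Y·k·S/(K_s + S) − k_d: Y·k·S/(K_s+S) = 0.305 × 6.29 × 13.7 / (15.2 + 13.7) = 0.9094 d⁻¹.
1/θ_c = 0.9094 − 0.0698 = 0.8396 d⁻¹, so θ_c = 1.191 d.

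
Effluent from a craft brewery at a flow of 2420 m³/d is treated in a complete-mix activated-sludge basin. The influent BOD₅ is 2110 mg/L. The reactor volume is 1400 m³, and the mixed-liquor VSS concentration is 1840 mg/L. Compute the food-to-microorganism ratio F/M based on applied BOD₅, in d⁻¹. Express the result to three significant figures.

Food-to-microorganism ratio F/M = Q S₀ / (V X) = 2420 × 2110 / (1400 × 1840) = 1.982 d⁻¹.

F/M ≈ 1.98 d⁻¹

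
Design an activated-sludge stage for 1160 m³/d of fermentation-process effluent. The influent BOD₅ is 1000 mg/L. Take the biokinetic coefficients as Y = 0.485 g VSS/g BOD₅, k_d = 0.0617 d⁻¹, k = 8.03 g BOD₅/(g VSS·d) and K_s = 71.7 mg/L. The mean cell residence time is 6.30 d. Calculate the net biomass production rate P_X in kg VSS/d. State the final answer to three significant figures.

P_X ≈ 403 kg VSS/d

For a completely mixed reactor with recycle the Lawrence–McCarty relation gives S = K_s·(1 + k_d·θ_c) / [θ_c·(Y·k − k_d) − 1] = 71.7 × (1 + 0.0617 × 6.30) / [6.30 × (0.485 × 8.03 − 0.0617) − 1] = 99.57 / 23.15 = 4.302 mg/L.
The observed yield is Y_obs = Y/(1 + k_d·θ_c) = 0.485 / (1 + 0.0617 × 6.30) = 0.485 / 1.389 = 0.3492 g VSS per g BOD₅ removed.
Q·(S₀ − S) = 1160 × (1000 − 4.30) × 10⁻³ = 1155 kg/d removed.
P_X = Y_obs · Q(S₀ − S) = 0.3492 × 1155 = 403.4 kg VSS/d.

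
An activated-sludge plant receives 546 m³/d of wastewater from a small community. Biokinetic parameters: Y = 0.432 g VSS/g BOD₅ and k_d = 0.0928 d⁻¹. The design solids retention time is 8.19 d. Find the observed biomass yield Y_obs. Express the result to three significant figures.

Y_obs ≈ 0.245 g VSS/g BOD₅

Y_obs = Y / (1 + k_d θ_c) = 0.432 / (1 + 0.0928 × 8.19) = 0.432 / 1.760 = 0.2455.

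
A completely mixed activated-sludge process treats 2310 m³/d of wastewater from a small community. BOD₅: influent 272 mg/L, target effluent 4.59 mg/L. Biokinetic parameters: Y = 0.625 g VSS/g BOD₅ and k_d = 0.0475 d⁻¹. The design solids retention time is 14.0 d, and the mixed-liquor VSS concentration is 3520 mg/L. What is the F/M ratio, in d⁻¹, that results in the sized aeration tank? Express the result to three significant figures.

F/M ≈ 0.194 d⁻¹

Steady-state biomass mass balance: V·X·(1 + k_d·θ_c) = Y·Q·(S₀ − S)·θ_c, so V = 0.625 × 2310 × (272 − 4.59) × 14.0 / [3520 × (1 + 0.0475 × 14.0)] = 5.41×10^6 / 5861 = 922.2 m³.
F/M = applied load / biomass = Q·S₀/(V·X) = 2310 × 272 / (922.2 × 3520) = 0.1936 d⁻¹.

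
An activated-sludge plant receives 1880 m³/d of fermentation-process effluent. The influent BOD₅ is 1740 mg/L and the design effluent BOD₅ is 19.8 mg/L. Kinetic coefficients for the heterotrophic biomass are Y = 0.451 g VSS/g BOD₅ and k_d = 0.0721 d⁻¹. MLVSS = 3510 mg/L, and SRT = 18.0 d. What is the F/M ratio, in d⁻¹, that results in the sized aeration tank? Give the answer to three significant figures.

From the SRT design equation V = Y Q (S₀−S) θ_c / [X (1 + k_d θ_c)] = 0.451 × 1880 × (1740 − 19.8) × 18.0 / [3510 × (1 + 0.0721 × 18.0)] = 2.63×10^7 / 8065 = 3255 m³.
F/M = applied load / biomass = Q·S₀/(V·X) = 1880 × 1740 / (3255 × 3510) = 0.2863 d⁻¹.

F/M ≈ 0.286 d⁻¹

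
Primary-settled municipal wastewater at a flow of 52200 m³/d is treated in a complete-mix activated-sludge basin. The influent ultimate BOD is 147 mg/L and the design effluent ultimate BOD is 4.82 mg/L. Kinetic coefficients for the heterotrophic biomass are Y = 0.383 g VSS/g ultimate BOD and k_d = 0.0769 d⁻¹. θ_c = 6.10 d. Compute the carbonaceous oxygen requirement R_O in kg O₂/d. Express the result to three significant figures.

Y_obs = Y / (1 + k_d θ_c) = 0.383 / (1 + 0.0769 × 6.10) = 0.383 / 1.469 = 0.2607.
Q·(S₀ − S) = 52200 × (147 − 4.82) × 10⁻³ = 7422 kg/d removed.
P_X = Y_obs·Q·(S₀ − S) = 0.2607 × 7422 = 1935 kg VSS/d.
R_O = Q·ΔS − 1.42 P_X = 7422 − 2748 = 4674 kg O₂/d.

R_O ≈ 4670 kg O₂/d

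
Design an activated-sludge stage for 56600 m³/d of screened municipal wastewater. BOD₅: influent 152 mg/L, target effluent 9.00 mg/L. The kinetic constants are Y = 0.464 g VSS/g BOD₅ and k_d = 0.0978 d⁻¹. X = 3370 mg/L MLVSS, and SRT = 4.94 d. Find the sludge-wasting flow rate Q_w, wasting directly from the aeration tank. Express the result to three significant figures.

Q_w ≈ 751 m³/d

From the SRT design equation V = Y Q (S₀−S) θ_c / [X (1 + k_d θ_c)] = 0.464 × 56600 × (152 − 9.00) × 4.94 / [3370 × (1 + 0.0978 × 4.94)] = 1.86×10^7 / 4998 = 3712 m³.
With mixed-liquor wasting, θ_c = V/Q_w, so Q_w = V/θ_c = 3712/4.94 = 751.4 m³/d.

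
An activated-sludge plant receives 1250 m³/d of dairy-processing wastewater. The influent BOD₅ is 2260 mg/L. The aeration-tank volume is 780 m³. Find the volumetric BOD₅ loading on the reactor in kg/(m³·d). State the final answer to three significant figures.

L_v ≈ 3.62 kg BOD₅/(m³·d)

L_v = Q S₀ / V = 1250 × 2260 × 10⁻³ / 780.0 = 3.622 kg/(m³·d).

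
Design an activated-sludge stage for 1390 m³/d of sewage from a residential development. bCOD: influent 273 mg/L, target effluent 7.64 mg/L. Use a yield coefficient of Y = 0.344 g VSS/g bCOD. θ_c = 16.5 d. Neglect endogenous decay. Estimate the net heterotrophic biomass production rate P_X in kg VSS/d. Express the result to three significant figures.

P_X ≈ 127 kg VSS/d

Since k_d ≈ 0, Y_obs = Y = 0.344 g VSS/g bCOD.
Q·(S₀ − S) = 1390 × (273 − 7.64) × 10⁻³ = 368.9 kg/d removed.
P_X = Y_obs · Q(S₀ − S) = 0.3440 × 368.9 = 126.9 kg VSS/d.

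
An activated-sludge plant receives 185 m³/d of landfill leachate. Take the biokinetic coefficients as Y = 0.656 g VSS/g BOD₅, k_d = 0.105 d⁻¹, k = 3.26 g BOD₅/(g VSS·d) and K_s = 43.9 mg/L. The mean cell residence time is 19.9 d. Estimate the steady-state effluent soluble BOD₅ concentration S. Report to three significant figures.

For a completely mixed reactor with recycle the Lawrence–McCarty relation gives S = K_s·(1 + k_d·θ_c) / [θ_c·(Y·k − k_d) − 1] = 43.9 × (1 + 0.105 × 19.9) / [19.9 × (0.656 × 3.26 − 0.105) − 1] = 135.6 / 39.47 = 3.436 mg/L.

S ≈ 3.44 mg/L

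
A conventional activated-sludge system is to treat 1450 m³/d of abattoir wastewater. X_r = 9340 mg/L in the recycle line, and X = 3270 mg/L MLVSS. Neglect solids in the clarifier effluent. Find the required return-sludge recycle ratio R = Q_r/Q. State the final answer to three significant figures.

R ≈ 0.539

R = Q_r/Q = X/(X_r − X) = 3270 / (9340 − 3270) = 0.5387.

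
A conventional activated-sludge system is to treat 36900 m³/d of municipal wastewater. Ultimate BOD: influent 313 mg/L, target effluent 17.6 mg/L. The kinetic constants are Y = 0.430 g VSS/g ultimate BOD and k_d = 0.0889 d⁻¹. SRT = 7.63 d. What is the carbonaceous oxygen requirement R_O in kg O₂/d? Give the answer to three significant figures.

R_O ≈ 6930 kg O₂/d

Correct the yield for decay: Y_obs = Y/(1 + k_d θ_c) = 0.430 / (1 + 0.0889 × 7.63) = 0.430 / 1.678 = 0.2562.
Mass of ultimate BOD removed per day: Q(S₀ − S) = 36900 × 295.4 g/m³ = 10900 kg/d.
P_X = Y_obs·Q·(S₀ − S) = 0.2562 × 10900 = 2793 kg VSS/d.
R_O = Q·(S₀ − S) − 1.42·P_X = 10900 − 1.42 × 2793 = 6935 kg O₂/d.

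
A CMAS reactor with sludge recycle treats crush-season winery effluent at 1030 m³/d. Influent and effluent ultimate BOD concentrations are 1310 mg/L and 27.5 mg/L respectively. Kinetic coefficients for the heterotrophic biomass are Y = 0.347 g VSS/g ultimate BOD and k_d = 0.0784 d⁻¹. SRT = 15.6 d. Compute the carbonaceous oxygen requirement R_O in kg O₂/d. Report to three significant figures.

R_O ≈ 1030 kg O₂/d

Correct the yield for decay: Y_obs = Y/(1 + k_d θ_c) = 0.347 / (1 + 0.0784 × 15.6) = 0.347 / 2.223 = 0.1561.
Q·(S₀ − S) = 1030 × (1310 − 27.5) × 10⁻³ = 1321 kg/d removed.
P_X = Y_obs·Q·(S₀ − S) = 0.1561 × 1321 = 206.2 kg VSS/d.
R_O = Q·(S₀ − S) − 1.42·P_X = 1321 − 1.42 × 206.2 = 1028 kg O₂/d.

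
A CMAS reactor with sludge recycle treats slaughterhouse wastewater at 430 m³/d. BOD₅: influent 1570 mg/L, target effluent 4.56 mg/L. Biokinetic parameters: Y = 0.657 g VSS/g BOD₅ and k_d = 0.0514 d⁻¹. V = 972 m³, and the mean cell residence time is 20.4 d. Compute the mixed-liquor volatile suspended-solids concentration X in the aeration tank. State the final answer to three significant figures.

X = Y·Q·ΔS·θ_c / [V·(1 + k_d θ_c)] = 0.657 × 430 × (1570 − 4.56) × 20.4 / [972 × (1 + 0.0514 × 20.4)] = 4531 mg/L.

X ≈ 4530 mg/L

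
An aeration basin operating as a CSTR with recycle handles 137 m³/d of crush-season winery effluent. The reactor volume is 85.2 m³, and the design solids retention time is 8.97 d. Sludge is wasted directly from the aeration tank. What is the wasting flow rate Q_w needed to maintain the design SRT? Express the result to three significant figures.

For wasting at MLVSS concentration, Q_w = V/θ_c = 85.20/8.97 = 9.498 m³/d.

Q_w ≈ 9.50 m³/d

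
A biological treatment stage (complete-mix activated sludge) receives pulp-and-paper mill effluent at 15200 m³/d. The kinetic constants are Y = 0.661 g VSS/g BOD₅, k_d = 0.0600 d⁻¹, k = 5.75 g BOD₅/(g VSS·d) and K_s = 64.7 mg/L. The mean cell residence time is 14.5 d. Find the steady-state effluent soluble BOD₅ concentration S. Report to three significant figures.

Effluent substrate depends only on kinetics and SRT: S = K_s(1 + k_d θ_c) / [θ_c(Yk − k_d) − 1] = 64.7 × (1 + 0.0600 × 14.5) / [14.5 × (0.661 × 5.75 − 0.0600) − 1] = 121.0 / 53.24 = 2.272 mg/L.

S ≈ 2.27 mg/L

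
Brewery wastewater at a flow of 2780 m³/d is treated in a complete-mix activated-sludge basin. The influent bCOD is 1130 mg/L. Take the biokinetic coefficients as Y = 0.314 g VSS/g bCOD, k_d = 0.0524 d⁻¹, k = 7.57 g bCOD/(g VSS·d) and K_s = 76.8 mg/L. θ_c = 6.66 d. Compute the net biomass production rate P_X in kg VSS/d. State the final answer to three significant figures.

For a completely mixed reactor with recycle the Lawrence–McCarty relation gives S = K_s·(1 + k_d·θ_c) / [θ_c·(Y·k − k_d) − 1] = 76.8 × (1 + 0.0524 × 6.66) / [6.66 × (0.314 × 7.57 − 0.0524) − 1] = 103.6 / 14.48 = 7.154 mg/L.
The observed yield is Y_obs = Y/(1 + k_d·θ_c) = 0.314 / (1 + 0.0524 × 6.66) = 0.314 / 1.349 = 0.2328 g VSS per g bCOD removed.
Substrate removed = Q·(S₀ − S) = 2780 m³/d × (1130 − 7.15) g/m³ = 3.12×10^6 g/d = 3122 kg/d.
P_X = Y_obs · Q(S₀ − S) = 0.2328 × 3122 = 726.6 kg VSS/d.

P_X ≈ 727 kg VSS/d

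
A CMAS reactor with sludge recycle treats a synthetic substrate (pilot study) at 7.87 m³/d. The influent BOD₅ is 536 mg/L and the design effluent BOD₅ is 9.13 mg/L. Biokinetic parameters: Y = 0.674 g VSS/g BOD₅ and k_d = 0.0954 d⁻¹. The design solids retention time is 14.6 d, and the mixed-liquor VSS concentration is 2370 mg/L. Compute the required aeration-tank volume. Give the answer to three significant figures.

V ≈ 7.19 m³

Rearranging the biomass balance for a CMAS with decay, V = Y·Q·ΔS·θ_c / [X·(1+k_d θ_c)] = 0.674 × 7.87 × (536 − 9.13) × 14.6 / [2370 × (1 + 0.0954 × 14.6)] = 4.08×10^4 / 5671 = 7.195 m³.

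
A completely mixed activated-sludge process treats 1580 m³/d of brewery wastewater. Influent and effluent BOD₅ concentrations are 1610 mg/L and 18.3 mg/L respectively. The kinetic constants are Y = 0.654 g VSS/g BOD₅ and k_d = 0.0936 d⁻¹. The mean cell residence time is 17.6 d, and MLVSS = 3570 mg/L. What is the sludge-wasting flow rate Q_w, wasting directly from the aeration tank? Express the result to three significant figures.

Q_w ≈ 174 m³/d

Steady-state biomass mass balance: V·X·(1 + k_d·θ_c) = Y·Q·(S₀ − S)·θ_c, so V = 0.654 × 1580 × (1610 − 18.3) × 17.6 / [3570 × (1 + 0.0936 × 17.6)] = 2.89×10^7 / 9451 = 3063 m³.
With mixed-liquor wasting, θ_c = V/Q_w, so Q_w = V/θ_c = 3063/17.6 = 174.0 m³/d.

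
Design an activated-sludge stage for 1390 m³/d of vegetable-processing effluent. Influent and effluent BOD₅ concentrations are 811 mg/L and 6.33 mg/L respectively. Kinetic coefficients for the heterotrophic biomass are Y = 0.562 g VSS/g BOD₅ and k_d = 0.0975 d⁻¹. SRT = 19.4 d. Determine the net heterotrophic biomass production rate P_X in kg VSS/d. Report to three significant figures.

P_X ≈ 217 kg VSS/d

Observed yield with endogenous decay: Y_obs = Y / (1 + k_d·θ_c) = 0.562 / (1 + 0.0975 × 19.4) = 0.562 / 2.891 = 0.1944 g VSS/g BOD₅.
Q·(S₀ − S) = 1390 × (811 − 6.33) × 10⁻³ = 1118 kg/d removed.
Biomass produced: P_X = Y_obs·Q·ΔS = 0.1944 × 1118 ≈ 217.4 kg VSS/d.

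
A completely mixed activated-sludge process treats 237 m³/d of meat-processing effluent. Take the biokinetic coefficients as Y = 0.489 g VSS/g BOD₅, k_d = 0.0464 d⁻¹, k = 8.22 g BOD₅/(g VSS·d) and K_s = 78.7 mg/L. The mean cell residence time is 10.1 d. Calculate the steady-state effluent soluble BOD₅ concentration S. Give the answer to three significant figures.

S ≈ 2.95 mg/L

Effluent substrate depends only on kinetics and SRT: S = K_s(1 + k_d θ_c) / [θ_c(Yk − k_d) − 1] = 78.7 × (1 + 0.0464 × 10.1) / [10.1 × (0.489 × 8.22 − 0.0464) − 1] = 115.6 / 39.13 = 2.954 mg/L.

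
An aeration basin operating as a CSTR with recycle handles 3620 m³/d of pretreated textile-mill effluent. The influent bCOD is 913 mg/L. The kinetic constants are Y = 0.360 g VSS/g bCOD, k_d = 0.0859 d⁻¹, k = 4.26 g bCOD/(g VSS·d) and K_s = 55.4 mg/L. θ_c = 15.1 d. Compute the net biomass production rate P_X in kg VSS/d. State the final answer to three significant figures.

P_X ≈ 515 kg VSS/d

For a completely mixed reactor with recycle the Lawrence–McCarty relation gives S = K_s·(1 + k_d·θ_c) / [θ_c·(Y·k − k_d) − 1] = 55.4 × (1 + 0.0859 × 15.1) / [15.1 × (0.360 × 4.26 − 0.0859) − 1] = 127.3 / 20.86 = 6.101 mg/L.
Y_obs = Y / (1 + k_d θ_c) = 0.360 / (1 + 0.0859 × 15.1) = 0.360 / 2.297 = 0.1567.
Mass of bCOD removed per day: Q(S₀ − S) = 3620 × 906.9 g/m³ = 3283 kg/d.
Net biomass production P_X = Y_obs × Q·(S₀ − S) = 0.1567 × 3283 = 514.5 kg VSS/d.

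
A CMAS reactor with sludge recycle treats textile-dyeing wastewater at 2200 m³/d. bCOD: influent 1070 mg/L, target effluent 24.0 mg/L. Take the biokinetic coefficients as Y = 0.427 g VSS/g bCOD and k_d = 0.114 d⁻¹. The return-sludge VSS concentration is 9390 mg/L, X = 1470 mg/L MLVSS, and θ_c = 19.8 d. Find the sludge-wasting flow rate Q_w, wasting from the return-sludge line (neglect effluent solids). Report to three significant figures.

Q_w ≈ 32.1 m³/d

From the SRT design equation V = Y Q (S₀−S) θ_c / [X (1 + k_d θ_c)] = 0.427 × 2200 × (1070 − 24.0) × 19.8 / [1470 × (1 + 0.114 × 19.8)] = 1.95×10^7 / 4788 = 4063 m³.
Wasting from the return line (neglecting effluent solids): Q_w = V·X / (θ_c·X_r) = 4063 × 1470 / (19.8 × 9390) = 32.13 m³/d.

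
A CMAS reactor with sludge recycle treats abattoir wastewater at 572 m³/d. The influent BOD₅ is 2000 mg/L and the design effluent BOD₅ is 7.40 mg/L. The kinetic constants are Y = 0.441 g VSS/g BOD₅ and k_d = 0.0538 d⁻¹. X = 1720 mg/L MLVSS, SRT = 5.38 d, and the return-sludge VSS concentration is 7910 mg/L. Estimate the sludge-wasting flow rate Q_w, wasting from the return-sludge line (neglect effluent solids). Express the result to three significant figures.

From the SRT design equation V = Y Q (S₀−S) θ_c / [X (1 + k_d θ_c)] = 0.441 × 572 × (2000 − 7.40) × 5.38 / [1720 × (1 + 0.0538 × 5.38)] = 2.7×10^6 / 2218 = 1219 m³.
θ_c = V·X/(Q_w·X_r) when wasting from the recycle, so Q_w = V·X/(θ_c·X_r) = 1219 × 1720 / (5.38 × 7910) = 49.28 m³/d.

Q_w ≈ 49.3 m³/d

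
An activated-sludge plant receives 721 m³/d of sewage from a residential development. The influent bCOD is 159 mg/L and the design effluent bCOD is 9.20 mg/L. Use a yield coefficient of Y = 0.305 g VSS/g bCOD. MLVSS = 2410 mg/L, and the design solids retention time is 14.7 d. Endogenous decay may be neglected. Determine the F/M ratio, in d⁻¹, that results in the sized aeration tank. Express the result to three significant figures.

F/M ≈ 0.237 d⁻¹

V·X = Y·Q·ΔS·θ_c gives V = 0.305 × 721 × (159 − 9.20) × 14.7 / 2410 = 200.9 m³.
F/M = applied load / biomass = Q·S₀/(V·X) = 721 × 159 / (200.9 × 2410) = 0.2367 d⁻¹.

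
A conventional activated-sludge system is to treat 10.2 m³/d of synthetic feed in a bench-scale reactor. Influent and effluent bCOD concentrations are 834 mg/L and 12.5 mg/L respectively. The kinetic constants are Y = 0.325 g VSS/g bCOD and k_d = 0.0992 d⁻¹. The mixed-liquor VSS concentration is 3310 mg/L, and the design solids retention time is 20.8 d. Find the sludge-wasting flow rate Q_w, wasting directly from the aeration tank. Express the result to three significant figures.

Q_w ≈ 0.269 m³/d

Rearranging the biomass balance for a CMAS with decay, V = Y·Q·ΔS·θ_c / [X·(1+k_d θ_c)] = 0.325 × 10.2 × (834 − 12.5) × 20.8 / [3310 × (1 + 0.0992 × 20.8)] = 5.66×10^4 / 10140 = 5.586 m³.
Wasting from the aeration tank: Q_w = V / θ_c = 5.586 / 20.8 = 0.2686 m³/d.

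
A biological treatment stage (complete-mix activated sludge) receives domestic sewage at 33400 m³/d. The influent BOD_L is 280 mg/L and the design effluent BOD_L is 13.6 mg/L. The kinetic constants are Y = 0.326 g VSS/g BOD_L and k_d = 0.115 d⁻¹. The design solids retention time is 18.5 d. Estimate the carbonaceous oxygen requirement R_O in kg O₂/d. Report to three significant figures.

Correct the yield for decay: Y_obs = Y/(1 + k_d θ_c) = 0.326 / (1 + 0.115 × 18.5) = 0.326 / 3.127 = 0.1042.
ΔS = 280 − 13.6 = 266.4 mg/L, so the substrate removal rate is 33400 × 266.4/1000 = 8898 kg BOD_L/d.
P_X = Y_obs·Q·(S₀ − S) = 0.1042 × 8898 = 927.5 kg VSS/d.
Carbonaceous O₂ demand = substrate oxidised − cell-mass equivalent = 8898 − 1.42 × 927.5 = 7581 kg O₂/d.

R_O ≈ 7580 kg O₂/d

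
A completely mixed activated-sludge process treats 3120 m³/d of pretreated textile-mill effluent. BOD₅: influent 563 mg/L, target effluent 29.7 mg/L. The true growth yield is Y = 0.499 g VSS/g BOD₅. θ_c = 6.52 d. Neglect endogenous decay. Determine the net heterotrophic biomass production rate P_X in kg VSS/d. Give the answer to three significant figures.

Since k_d ≈ 0, Y_obs = Y = 0.499 g VSS/g BOD₅.
Q·(S₀ − S) = 3120 × (563 − 29.7) × 10⁻³ = 1664 kg/d removed.
P_X = Y_obs · Q(S₀ − S) = 0.4990 × 1664 = 830.3 kg VSS/d.

P_X ≈ 830 kg VSS/d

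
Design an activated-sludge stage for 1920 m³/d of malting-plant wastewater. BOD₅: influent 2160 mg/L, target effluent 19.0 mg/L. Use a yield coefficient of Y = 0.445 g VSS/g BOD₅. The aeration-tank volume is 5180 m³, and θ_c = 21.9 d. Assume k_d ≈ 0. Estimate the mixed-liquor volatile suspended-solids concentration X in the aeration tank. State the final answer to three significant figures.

X ≈ 7730 mg/L

Without decay, X = Y Q (S₀−S) θ_c / V = 0.445 × 1920 × (2160 − 19.0) × 21.9 / 5180 = 7734 mg/L.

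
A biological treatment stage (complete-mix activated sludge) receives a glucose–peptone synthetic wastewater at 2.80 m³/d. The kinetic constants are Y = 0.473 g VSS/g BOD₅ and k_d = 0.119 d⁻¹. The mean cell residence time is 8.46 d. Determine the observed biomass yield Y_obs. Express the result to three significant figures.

The observed yield is Y_obs = Y/(1 + k_d·θ_c) = 0.473 / (1 + 0.119 × 8.46) = 0.473 / 2.007 = 0.2357 g VSS per g BOD₅ removed.

Y_obs ≈ 0.236 g VSS/g BOD₅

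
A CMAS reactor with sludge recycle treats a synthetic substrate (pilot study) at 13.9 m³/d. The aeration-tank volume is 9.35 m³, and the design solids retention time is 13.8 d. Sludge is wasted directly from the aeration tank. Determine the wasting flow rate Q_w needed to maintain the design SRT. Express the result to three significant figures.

Q_w ≈ 0.678 m³/d

For wasting at MLVSS concentration, Q_w = V/θ_c = 9.350/13.8 = 0.6775 m³/d.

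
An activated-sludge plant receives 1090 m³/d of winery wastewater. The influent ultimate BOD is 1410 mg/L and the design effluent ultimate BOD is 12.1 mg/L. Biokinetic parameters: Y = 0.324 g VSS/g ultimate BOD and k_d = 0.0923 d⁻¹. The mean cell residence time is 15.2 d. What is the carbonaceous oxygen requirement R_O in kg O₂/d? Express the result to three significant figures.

Correct the yield for decay: Y_obs = Y/(1 + k_d θ_c) = 0.324 / (1 + 0.0923 × 15.2) = 0.324 / 2.403 = 0.1348.
Substrate removed = Q·(S₀ − S) = 1090 m³/d × (1410 − 12.1) g/m³ = 1.52×10^6 g/d = 1524 kg/d.
Net sludge production P_X = 0.1348 × 1524 = 205.4 kg VSS/d.
R_O = Q·ΔS − 1.42 P_X = 1524 − 291.7 = 1232 kg O₂/d.

R_O ≈ 1230 kg O₂/d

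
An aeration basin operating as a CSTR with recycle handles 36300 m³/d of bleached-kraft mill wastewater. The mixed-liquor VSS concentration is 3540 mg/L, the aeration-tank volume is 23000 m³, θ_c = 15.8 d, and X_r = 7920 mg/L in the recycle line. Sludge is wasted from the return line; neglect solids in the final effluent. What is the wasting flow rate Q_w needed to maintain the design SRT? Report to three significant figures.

Q_w = (V·X)/(θ_c X_r) = 23000 × 3540 / (15.8 × 7920) = 650.7 m³/d.

Q_w ≈ 651 m³/d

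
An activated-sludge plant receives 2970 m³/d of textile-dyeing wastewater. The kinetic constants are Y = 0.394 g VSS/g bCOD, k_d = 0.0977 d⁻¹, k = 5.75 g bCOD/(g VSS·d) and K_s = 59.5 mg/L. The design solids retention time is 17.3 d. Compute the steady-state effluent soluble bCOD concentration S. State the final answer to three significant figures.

S ≈ 4.39 mg/L

For a completely mixed reactor with recycle the Lawrence–McCarty relation gives S = K_s·(1 + k_d·θ_c) / [θ_c·(Y·k − k_d) − 1] = 59.5 × (1 + 0.0977 × 17.3) / [17.3 × (0.394 × 5.75 − 0.0977) − 1] = 160.1 / 36.50 = 4.385 mg/L.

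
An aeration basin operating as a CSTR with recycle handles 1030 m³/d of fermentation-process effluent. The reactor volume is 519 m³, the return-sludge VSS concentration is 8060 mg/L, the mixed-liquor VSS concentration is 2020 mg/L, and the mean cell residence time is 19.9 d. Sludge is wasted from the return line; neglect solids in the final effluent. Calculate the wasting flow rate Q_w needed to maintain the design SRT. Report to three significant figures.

Q_w ≈ 6.54 m³/d

Q_w = (V·X)/(θ_c X_r) = 519.0 × 2020 / (19.9 × 8060) = 6.536 m³/d.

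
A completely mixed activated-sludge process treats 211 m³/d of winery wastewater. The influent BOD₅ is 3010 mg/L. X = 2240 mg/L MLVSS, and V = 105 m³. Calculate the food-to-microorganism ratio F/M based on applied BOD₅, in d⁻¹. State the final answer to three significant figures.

F/M ≈ 2.70 d⁻¹

F/M = Q·S₀ / (V·X) = 211 × 3010 / (105.0 × 2240) = 2.700 g BOD₅·(g VSS·d)⁻¹.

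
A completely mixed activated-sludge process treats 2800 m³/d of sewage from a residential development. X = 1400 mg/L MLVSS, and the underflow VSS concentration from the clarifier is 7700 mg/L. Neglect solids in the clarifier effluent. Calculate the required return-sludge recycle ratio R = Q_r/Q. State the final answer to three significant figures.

Solids balance on the clarifier gives (1+R)X = R·X_r, so R = X/(X_r − X) = 1400 / (7700 − 1400) = 0.2222.

R ≈ 0.222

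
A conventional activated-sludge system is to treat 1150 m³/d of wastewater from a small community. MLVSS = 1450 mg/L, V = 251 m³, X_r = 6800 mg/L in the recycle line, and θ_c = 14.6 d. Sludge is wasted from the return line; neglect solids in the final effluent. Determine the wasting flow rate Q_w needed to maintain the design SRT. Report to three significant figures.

Wasting from the return line (neglecting effluent solids): Q_w = V·X / (θ_c·X_r) = 251.0 × 1450 / (14.6 × 6800) = 3.666 m³/d.

Q_w ≈ 3.67 m³/d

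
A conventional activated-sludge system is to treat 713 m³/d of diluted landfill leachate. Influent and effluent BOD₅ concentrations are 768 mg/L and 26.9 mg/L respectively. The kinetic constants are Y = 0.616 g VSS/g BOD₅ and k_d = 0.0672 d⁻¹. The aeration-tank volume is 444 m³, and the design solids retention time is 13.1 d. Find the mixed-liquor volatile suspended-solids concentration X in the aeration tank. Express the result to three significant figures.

X = Y·Q·ΔS·θ_c / [V·(1 + k_d θ_c)] = 0.616 × 713 × (768 − 26.9) × 13.1 / [444 × (1 + 0.0672 × 13.1)] = 5107 mg/L.

X ≈ 5110 mg/L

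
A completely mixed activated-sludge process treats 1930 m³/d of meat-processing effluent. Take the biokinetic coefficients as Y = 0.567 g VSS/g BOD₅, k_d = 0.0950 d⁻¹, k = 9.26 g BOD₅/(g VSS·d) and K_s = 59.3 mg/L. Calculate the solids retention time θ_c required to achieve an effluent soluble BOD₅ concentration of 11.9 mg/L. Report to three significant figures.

At the target effluent, Y k S/(K_s+S) = 0.567×9.26×11.9/71.20 = 0.8775 d⁻¹.
1/θ_c = 0.8775 − 0.0950 = 0.7825 d⁻¹, so θ_c = 1.278 d.

θ_c ≈ 1.28 d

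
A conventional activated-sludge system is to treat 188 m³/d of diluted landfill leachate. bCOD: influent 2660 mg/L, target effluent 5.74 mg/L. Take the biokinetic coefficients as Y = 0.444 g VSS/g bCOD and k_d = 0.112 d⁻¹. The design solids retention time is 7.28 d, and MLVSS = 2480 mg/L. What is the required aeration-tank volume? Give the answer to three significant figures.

Rearranging the biomass balance for a CMAS with decay, V = Y·Q·ΔS·θ_c / [X·(1+k_d θ_c)] = 0.444 × 188 × (2660 − 5.74) × 7.28 / [2480 × (1 + 0.112 × 7.28)] = 1.61×10^6 / 4502 = 358.3 m³.

V ≈ 358 m³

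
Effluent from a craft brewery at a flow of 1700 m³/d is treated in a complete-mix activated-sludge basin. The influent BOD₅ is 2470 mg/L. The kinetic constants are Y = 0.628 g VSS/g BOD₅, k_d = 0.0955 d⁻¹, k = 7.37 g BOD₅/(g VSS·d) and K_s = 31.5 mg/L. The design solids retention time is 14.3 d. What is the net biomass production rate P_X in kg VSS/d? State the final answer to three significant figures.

For a completely mixed reactor with recycle the Lawrence–McCarty relation gives S = K_s·(1 + k_d·θ_c) / [θ_c·(Y·k − k_d) − 1] = 31.5 × (1 + 0.0955 × 14.3) / [14.3 × (0.628 × 7.37 − 0.0955) − 1] = 74.52 / 63.82 = 1.168 mg/L.
Y_obs = Y / (1 + k_d θ_c) = 0.628 / (1 + 0.0955 × 14.3) = 0.628 / 2.366 = 0.2655.
Q·(S₀ − S) = 1700 × (2470 − 1.17) × 10⁻³ = 4197 kg/d removed.
Biomass produced: P_X = Y_obs·Q·ΔS = 0.2655 × 4197 ≈ 1114 kg VSS/d.

P_X ≈ 1110 kg VSS/d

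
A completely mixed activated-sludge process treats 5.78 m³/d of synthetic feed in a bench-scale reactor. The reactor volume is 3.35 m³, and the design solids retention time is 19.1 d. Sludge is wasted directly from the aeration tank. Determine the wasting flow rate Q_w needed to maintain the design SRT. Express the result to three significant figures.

Q_w ≈ 0.175 m³/d

With mixed-liquor wasting, θ_c = V/Q_w, so Q_w = V/θ_c = 3.350/19.1 = 0.1754 m³/d.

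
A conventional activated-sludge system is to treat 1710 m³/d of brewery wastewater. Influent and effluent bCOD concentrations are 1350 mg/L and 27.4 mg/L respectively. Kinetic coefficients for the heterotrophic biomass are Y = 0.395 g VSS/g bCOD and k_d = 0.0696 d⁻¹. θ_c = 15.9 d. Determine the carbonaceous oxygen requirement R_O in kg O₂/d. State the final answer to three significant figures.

The observed yield is Y_obs = Y/(1 + k_d·θ_c) = 0.395 / (1 + 0.0696 × 15.9) = 0.395 / 2.107 = 0.1875 g VSS per g bCOD removed.
Q·(S₀ − S) = 1710 × (1350 − 27.4) × 10⁻³ = 2262 kg/d removed.
Biomass synthesised: P_X = Y_obs × 2262 = 424.1 kg VSS/d.
R_O = Q·(S₀ − S) − 1.42·P_X = 2262 − 1.42 × 424.1 = 1659 kg O₂/d.

R_O ≈ 1660 kg O₂/d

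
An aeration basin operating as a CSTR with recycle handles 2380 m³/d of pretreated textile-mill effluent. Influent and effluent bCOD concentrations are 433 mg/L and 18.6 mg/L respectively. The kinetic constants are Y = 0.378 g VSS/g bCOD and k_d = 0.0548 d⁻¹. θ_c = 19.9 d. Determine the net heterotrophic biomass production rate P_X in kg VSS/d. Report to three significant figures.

The observed yield is Y_obs = Y/(1 + k_d·θ_c) = 0.378 / (1 + 0.0548 × 19.9) = 0.378 / 2.091 = 0.1808 g VSS per g bCOD removed.
ΔS = 433 − 18.6 = 414.4 mg/L, so the substrate removal rate is 2380 × 414.4/1000 = 986.3 kg bCOD/d.
So the net sludge growth is P_X = 0.1808 × 986.3 = 178.3 kg VSS/d.

P_X ≈ 178 kg VSS/d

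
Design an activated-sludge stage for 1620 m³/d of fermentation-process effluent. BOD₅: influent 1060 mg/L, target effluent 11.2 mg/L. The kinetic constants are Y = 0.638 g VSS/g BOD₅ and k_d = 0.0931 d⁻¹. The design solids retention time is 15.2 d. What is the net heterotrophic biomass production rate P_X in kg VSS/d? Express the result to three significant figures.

P_X ≈ 449 kg VSS/d

Observed yield with endogenous decay: Y_obs = Y / (1 + k_d·θ_c) = 0.638 / (1 + 0.0931 × 15.2) = 0.638 / 2.415 = 0.2642 g VSS/g BOD₅.
Substrate removed = Q·(S₀ − S) = 1620 m³/d × (1060 − 11.2) g/m³ = 1.7×10^6 g/d = 1699 kg/d.
Biomass produced: P_X = Y_obs·Q·ΔS = 0.2642 × 1699 ≈ 448.8 kg VSS/d.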